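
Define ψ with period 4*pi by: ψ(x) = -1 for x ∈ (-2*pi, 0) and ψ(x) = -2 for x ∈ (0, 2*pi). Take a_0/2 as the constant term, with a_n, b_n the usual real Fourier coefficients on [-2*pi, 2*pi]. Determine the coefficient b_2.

0

b_2 = (1/(2*pi)) ∫_{-2*pi}^{2*pi} ψ(x) sin(x) dx.
Split the integral at the breakpoints.
Directly, an antiderivative of (-1) sin(x) is cos(x); evaluating from -2*pi to 0: ∫_{-2*pi}^{0} (-1) sin(x) dx = (1) - (1) = 0.
Directly, an antiderivative of (-2) sin(x) is 2*cos(x); evaluating from 0 to 2*pi: ∫_{0}^{2*pi} (-2) sin(x) dx = (2) - (2) = 0.
Summing the pieces and multiplying by (1/(2*pi)) gives b_2 = 0.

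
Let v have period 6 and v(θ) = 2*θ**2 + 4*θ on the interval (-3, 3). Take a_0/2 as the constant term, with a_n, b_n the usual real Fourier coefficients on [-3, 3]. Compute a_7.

a_7 = 1/3 ∫_{-3}^{3} v(θ) cos(7*pi*θ/3) dθ.
Integrating by parts twice (tabular method), an antiderivative of (2*θ**2 + 4*θ) cos(7*pi*θ/3) is 6*θ**2*sin(7*pi*θ/3)/(7*pi) + 12*θ*sin(7*pi*θ/3)/(7*pi) + 36*θ*cos(7*pi*θ/3)/(49*pi**2) - 108*sin(7*pi*θ/3)/(343*pi**3) + 36*cos(7*pi*θ/3)/(49*pi**2); evaluating from -3 to 3: ∫_{-3}^{3} (2*θ**2 + 4*θ) cos(7*pi*θ/3) dθ = (-144/(49*pi**2)) - (72/(49*pi**2)) = -216/(49*pi**2).
Hence a_7 = (1/3)·(-216/(49*pi**2)) = -72/(49*pi**2).

-72/(49*pi**2)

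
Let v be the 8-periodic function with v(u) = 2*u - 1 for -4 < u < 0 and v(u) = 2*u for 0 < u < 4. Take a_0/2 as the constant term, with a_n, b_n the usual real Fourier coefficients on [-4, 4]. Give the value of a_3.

0

a_3 = 1/4 ∫_{-4}^{4} v(u) cos(3*pi*u/4) du.
Split the integral at the breakpoints.
Integrating by parts (boundary term plus one more integral), an antiderivative of (2*u - 1) cos(3*pi*u/4) is 8*u*sin(3*pi*u/4)/(3*pi) - 4*sin(3*pi*u/4)/(3*pi) + 32*cos(3*pi*u/4)/(9*pi**2); evaluating from -4 to 0: ∫_{-4}^{0} (2*u - 1) cos(3*pi*u/4) du = (32/(9*pi**2)) - (-32/(9*pi**2)) = 64/(9*pi**2).
Integrating by parts (boundary term plus one more integral), an antiderivative of (2*u) cos(3*pi*u/4) is 8*u*sin(3*pi*u/4)/(3*pi) + 32*cos(3*pi*u/4)/(9*pi**2); evaluating from 0 to 4: ∫_{0}^{4} (2*u) cos(3*pi*u/4) du = (-32/(9*pi**2)) - (32/(9*pi**2)) = -64/(9*pi**2).
Summing the pieces and multiplying by (1/4) gives a_3 = 0.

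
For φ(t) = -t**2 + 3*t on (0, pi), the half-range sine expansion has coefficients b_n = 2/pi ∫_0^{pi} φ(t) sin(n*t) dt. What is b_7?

2*(-49*pi**2 + 4 + 147*pi)/(343*pi)

b_7 = 2/pi ∫_0^{pi} (-t**2 + 3*t) sin(7*t) dt.
Integrating by parts twice (tabular method), an antiderivative of (-t**2 + 3*t) sin(7*t) is t**2*cos(7*t)/7 - 2*t*sin(7*t)/49 - 3*t*cos(7*t)/7 + 3*sin(7*t)/49 - 2*cos(7*t)/343; evaluating from 0 to pi: ∫_{0}^{pi} (-t**2 + 3*t) sin(7*t) dt = (-pi**2/7 + 2/343 + 3*pi/7) - (-2/343) = -pi**2/7 + 4/343 + 3*pi/7.
Hence b_7 = (2/pi)·(-pi**2/7 + 4/343 + 3*pi/7) = 2*(-49*pi**2 + 4 + 147*pi)/(343*pi).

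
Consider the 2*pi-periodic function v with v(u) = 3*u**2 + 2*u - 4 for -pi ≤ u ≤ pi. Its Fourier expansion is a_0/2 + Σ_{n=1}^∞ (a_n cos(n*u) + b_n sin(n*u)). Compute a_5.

-12/25

a_5 = 1/pi ∫_{-pi}^{pi} v(u) cos(5*u) du.
Integrating by parts twice (tabular method), an antiderivative of (3*u**2 + 2*u - 4) cos(5*u) is 3*u**2*sin(5*u)/5 + 2*u*sin(5*u)/5 + 6*u*cos(5*u)/25 - 106*sin(5*u)/125 + 2*cos(5*u)/25; evaluating from -pi to pi: ∫_{-pi}^{pi} (3*u**2 + 2*u - 4) cos(5*u) du = (-6*pi/25 - 2/25) - (-2/25 + 6*pi/25) = -12*pi/25.
Hence a_5 = (1/pi)·(-12*pi/25) = -12/25.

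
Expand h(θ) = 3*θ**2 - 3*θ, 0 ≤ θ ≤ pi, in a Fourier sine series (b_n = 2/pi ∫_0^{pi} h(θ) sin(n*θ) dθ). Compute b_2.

3 - 3*pi

b_2 = 2/pi ∫_0^{pi} (3*θ**2 - 3*θ) sin(2*θ) dθ.
Integrating by parts twice (tabular method), an antiderivative of (3*θ**2 - 3*θ) sin(2*θ) is -3*θ**2*cos(2*θ)/2 + 3*θ*sin(2*θ)/2 + 3*θ*cos(2*θ)/2 - 3*sin(2*θ)/4 + 3*cos(2*θ)/4; evaluating from 0 to pi: ∫_{0}^{pi} (3*θ**2 - 3*θ) sin(2*θ) dθ = (-3*pi**2/2 + 3/4 + 3*pi/2) - (3/4) = 3*pi*(1 - pi)/2.
Hence b_2 = (2/pi)·(3*pi*(1 - pi)/2) = 3 - 3*pi.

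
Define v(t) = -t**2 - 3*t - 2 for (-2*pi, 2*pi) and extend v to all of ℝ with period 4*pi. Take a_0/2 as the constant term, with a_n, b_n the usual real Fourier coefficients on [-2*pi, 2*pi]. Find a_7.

16/49

a_7 = (1/(2*pi)) ∫_{-2*pi}^{2*pi} v(t) cos(7*t/2) dt.
Integrating by parts twice (tabular method), an antiderivative of (-t**2 - 3*t - 2) cos(7*t/2) is -2*t**2*sin(7*t/2)/7 - 6*t*sin(7*t/2)/7 - 8*t*cos(7*t/2)/49 - 180*sin(7*t/2)/343 - 12*cos(7*t/2)/49; evaluating from -2*pi to 2*pi: ∫_{-2*pi}^{2*pi} (-t**2 - 3*t - 2) cos(7*t/2) dt = (12/49 + 16*pi/49) - (12/49 - 16*pi/49) = 32*pi/49.
Hence a_7 = (1/(2*pi))·(32*pi/49) = 16/49.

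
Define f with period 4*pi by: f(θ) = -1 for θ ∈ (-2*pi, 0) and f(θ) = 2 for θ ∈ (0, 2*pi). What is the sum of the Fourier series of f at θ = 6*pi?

1/2

θ = 6*pi differs from θ = -2*pi by 2 full period(s), and the series is 4*pi-periodic.
At θ = -2*pi the one-sided limits are f(-2*pi^-) = 2 and f(-2*pi^+) = -1.
By Dirichlet's theorem the series converges to their average, [(2) + (-1)]/2 = 1/2.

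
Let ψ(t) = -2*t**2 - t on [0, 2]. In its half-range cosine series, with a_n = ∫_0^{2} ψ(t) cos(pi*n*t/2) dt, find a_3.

a_3 = ∫_0^{2} (-2*t**2 - t) cos(3*pi*t/2) dt.
Integrating by parts twice (tabular method), an antiderivative of (-2*t**2 - t) cos(3*pi*t/2) is -4*t**2*sin(3*pi*t/2)/(3*pi) - 2*t*sin(3*pi*t/2)/(3*pi) - 16*t*cos(3*pi*t/2)/(9*pi**2) + 32*sin(3*pi*t/2)/(27*pi**3) - 4*cos(3*pi*t/2)/(9*pi**2); evaluating from 0 to 2: ∫_{0}^{2} (-2*t**2 - t) cos(3*pi*t/2) dt = (4/pi**2) - (-4/(9*pi**2)) = 40/(9*pi**2).
Hence a_3 = 40/(9*pi**2).

40/(9*pi**2)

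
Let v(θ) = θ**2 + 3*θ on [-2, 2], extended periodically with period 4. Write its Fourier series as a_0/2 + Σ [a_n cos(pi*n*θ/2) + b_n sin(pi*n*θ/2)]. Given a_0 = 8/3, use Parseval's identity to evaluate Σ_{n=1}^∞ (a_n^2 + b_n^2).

1208/45

Parseval: a_0^2/2 + Σ_{n≥1} (a_n^2+b_n^2) = 1/2 ∫_{-2}^{2} v(θ)^2 dθ = 152/5.
Subtract a_0^2/2 = 32/9: Σ (a_n^2+b_n^2) = 1208/45.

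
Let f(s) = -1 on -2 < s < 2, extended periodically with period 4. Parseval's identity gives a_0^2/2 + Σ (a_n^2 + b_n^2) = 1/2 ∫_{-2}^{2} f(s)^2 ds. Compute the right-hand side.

1/2 ∫_{-2}^{2} f(s)^2 ds = 1/2 · (4) = 2.

2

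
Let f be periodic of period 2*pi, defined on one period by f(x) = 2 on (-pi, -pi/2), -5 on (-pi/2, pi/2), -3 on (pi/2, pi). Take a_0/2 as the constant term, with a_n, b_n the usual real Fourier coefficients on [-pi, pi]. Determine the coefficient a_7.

9/(7*pi)

a_7 = 1/pi ∫_{-pi}^{pi} f(x) cos(7*x) dx.
Split the integral at the breakpoints.
Directly, an antiderivative of (2) cos(7*x) is 2*sin(7*x)/7; evaluating from -pi to -pi/2: ∫_{-pi}^{-pi/2} (2) cos(7*x) dx = (2/7) - (0) = 2/7.
Directly, an antiderivative of (-5) cos(7*x) is -5*sin(7*x)/7; evaluating from -pi/2 to pi/2: ∫_{-pi/2}^{pi/2} (-5) cos(7*x) dx = (5/7) - (-5/7) = 10/7.
Directly, an antiderivative of (-3) cos(7*x) is -3*sin(7*x)/7; evaluating from pi/2 to pi: ∫_{pi/2}^{pi} (-3) cos(7*x) dx = (0) - (3/7) = -3/7.
Summing the pieces and multiplying by (1/pi) gives a_7 = 9/(7*pi).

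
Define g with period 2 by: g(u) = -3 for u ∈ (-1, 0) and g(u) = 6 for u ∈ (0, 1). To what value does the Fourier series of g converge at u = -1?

3/2

At u = -1 the one-sided limits are g(-1^-) = 6 and g(-1^+) = -3.
By Dirichlet's theorem the series converges to their average, [(6) + (-3)]/2 = 3/2.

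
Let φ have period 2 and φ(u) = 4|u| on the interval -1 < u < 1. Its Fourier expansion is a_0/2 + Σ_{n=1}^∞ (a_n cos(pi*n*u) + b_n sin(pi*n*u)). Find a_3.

a_3 = ∫_{-1}^{1} φ(u) cos(3*pi*u) du.
φ is even and cos(3*pi*u) is even, so the integrand is even and a_3 = 2 ∫_0^{1} φ(u) cos(3*pi*u) du.
Integrating by parts (boundary term plus one more integral), an antiderivative of (4*u) cos(3*pi*u) is 4*u*sin(3*pi*u)/(3*pi) + 4*cos(3*pi*u)/(9*pi**2); evaluating from 0 to 1: ∫_{0}^{1} (4*u) cos(3*pi*u) du = (-4/(9*pi**2)) - (4/(9*pi**2)) = -8/(9*pi**2).
Hence a_3 = 2·(-8/(9*pi**2)) = -16/(9*pi**2).

-16/(9*pi**2)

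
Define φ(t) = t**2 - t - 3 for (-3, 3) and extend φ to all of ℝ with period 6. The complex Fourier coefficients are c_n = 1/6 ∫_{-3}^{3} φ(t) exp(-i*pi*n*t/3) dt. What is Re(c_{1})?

Since φ is real-valued, Re(c_{1}) = 1/6 ∫_{-3}^{3} φ(t) cos(pi*t/3) dt = a_{1}/2.
Integrating by parts twice (tabular method), an antiderivative of (t**2 - t - 3) cos(pi*t/3) is 3*t**2*sin(pi*t/3)/pi - 3*t*sin(pi*t/3)/pi + 18*t*cos(pi*t/3)/pi**2 - 9*sin(pi*t/3)/pi - 54*sin(pi*t/3)/pi**3 - 9*cos(pi*t/3)/pi**2; evaluating from -3 to 3: ∫_{-3}^{3} (t**2 - t - 3) cos(pi*t/3) dt = (-45/pi**2) - (63/pi**2) = -108/pi**2.
Hence Re(c_{1}) = (1/6)·(-108/pi**2) = -18/pi**2.

-18/pi**2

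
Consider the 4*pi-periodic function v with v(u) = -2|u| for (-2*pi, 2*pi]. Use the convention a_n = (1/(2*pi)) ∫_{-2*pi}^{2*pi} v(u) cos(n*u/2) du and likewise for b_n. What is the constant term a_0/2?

a_0 = (1/(2*pi)) ∫_{-2*pi}^{2*pi} v(u) du = (1/(2*pi)) · (-8*pi**2) = -4*pi.
So the constant term a_0/2 = -2*pi.

-2*pi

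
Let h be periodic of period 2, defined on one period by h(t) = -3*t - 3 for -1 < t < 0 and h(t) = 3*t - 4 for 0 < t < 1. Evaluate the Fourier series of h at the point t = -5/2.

-3/2

t = -5/2 differs from t = -1/2 by -1 full period(s), and the series is 2-periodic.
h is continuous at t = -1/2 with value -3/2, so the series converges to -3/2 there.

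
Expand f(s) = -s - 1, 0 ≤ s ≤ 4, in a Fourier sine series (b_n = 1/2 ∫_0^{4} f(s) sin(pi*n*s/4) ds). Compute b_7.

b_7 = 1/2 ∫_0^{4} (-s - 1) sin(7*pi*s/4) ds.
Integrating by parts (boundary term plus one more integral), an antiderivative of (-s - 1) sin(7*pi*s/4) is 4*s*cos(7*pi*s/4)/(7*pi) - 16*sin(7*pi*s/4)/(49*pi**2) + 4*cos(7*pi*s/4)/(7*pi); evaluating from 0 to 4: ∫_{0}^{4} (-s - 1) sin(7*pi*s/4) ds = (-20/(7*pi)) - (4/(7*pi)) = -24/(7*pi).
Hence b_7 = (1/2)·(-24/(7*pi)) = -12/(7*pi).

-12/(7*pi)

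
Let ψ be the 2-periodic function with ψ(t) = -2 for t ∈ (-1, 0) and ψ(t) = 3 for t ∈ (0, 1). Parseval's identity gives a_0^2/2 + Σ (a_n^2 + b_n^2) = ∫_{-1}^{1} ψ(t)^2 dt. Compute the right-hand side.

13

∫_{-1}^{1} ψ(t)^2 dt = 13.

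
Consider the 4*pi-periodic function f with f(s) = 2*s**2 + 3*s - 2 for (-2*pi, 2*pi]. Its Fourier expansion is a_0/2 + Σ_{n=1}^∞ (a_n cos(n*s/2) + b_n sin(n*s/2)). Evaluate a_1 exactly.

-32

a_1 = (1/(2*pi)) ∫_{-2*pi}^{2*pi} f(s) cos(s/2) ds.
Integrating by parts twice (tabular method), an antiderivative of (2*s**2 + 3*s - 2) cos(s/2) is 4*s**2*sin(s/2) + 6*s*sin(s/2) + 16*s*cos(s/2) - 36*sin(s/2) + 12*cos(s/2); evaluating from -2*pi to 2*pi: ∫_{-2*pi}^{2*pi} (2*s**2 + 3*s - 2) cos(s/2) ds = (-32*pi - 12) - (-12 + 32*pi) = -64*pi.
Hence a_1 = (1/(2*pi))·(-64*pi) = -32.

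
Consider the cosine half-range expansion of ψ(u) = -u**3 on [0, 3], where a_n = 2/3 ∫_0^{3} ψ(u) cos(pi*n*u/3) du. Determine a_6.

-9/(2*pi**2)

a_6 = 2/3 ∫_0^{3} (-u**3) cos(2*pi*u) du.
Integrating by parts three times (tabular method), an antiderivative of (-u**3) cos(2*pi*u) is -u**3*sin(2*pi*u)/(2*pi) - 3*u**2*cos(2*pi*u)/(4*pi**2) + 3*u*sin(2*pi*u)/(4*pi**3) + 3*cos(2*pi*u)/(8*pi**4); evaluating from 0 to 3: ∫_{0}^{3} (-u**3) cos(2*pi*u) du = (3*(1 - 18*pi**2)/(8*pi**4)) - (3/(8*pi**4)) = -27/(4*pi**2).
Hence a_6 = (2/3)·(-27/(4*pi**2)) = -9/(2*pi**2).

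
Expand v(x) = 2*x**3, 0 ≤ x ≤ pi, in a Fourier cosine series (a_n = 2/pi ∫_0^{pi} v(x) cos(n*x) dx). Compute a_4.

3*pi/4

a_4 = 2/pi ∫_0^{pi} (2*x**3) cos(4*x) dx.
Integrating by parts three times (tabular method), an antiderivative of (2*x**3) cos(4*x) is x**3*sin(4*x)/2 + 3*x**2*cos(4*x)/8 - 3*x*sin(4*x)/16 - 3*cos(4*x)/64; evaluating from 0 to pi: ∫_{0}^{pi} (2*x**3) cos(4*x) dx = (-3/64 + 3*pi**2/8) - (-3/64) = 3*pi**2/8.
Hence a_4 = (2/pi)·(3*pi**2/8) = 3*pi/4.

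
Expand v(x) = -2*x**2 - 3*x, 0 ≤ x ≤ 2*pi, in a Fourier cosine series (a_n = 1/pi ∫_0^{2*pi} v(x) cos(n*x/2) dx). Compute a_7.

8*(3 + 4*pi)/(49*pi)

a_7 = 1/pi ∫_0^{2*pi} (-2*x**2 - 3*x) cos(7*x/2) dx.
Integrating by parts twice (tabular method), an antiderivative of (-2*x**2 - 3*x) cos(7*x/2) is -4*x**2*sin(7*x/2)/7 - 6*x*sin(7*x/2)/7 - 16*x*cos(7*x/2)/49 + 32*sin(7*x/2)/343 - 12*cos(7*x/2)/49; evaluating from 0 to 2*pi: ∫_{0}^{2*pi} (-2*x**2 - 3*x) cos(7*x/2) dx = (12/49 + 32*pi/49) - (-12/49) = 24/49 + 32*pi/49.
Hence a_7 = (1/pi)·(24/49 + 32*pi/49) = 8*(3 + 4*pi)/(49*pi).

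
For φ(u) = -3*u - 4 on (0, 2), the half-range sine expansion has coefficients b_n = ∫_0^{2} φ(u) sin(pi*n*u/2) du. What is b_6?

2/pi

b_6 = ∫_0^{2} (-3*u - 4) sin(3*pi*u) du.
Integrating by parts (boundary term plus one more integral), an antiderivative of (-3*u - 4) sin(3*pi*u) is u*cos(3*pi*u)/pi - sin(3*pi*u)/(3*pi**2) + 4*cos(3*pi*u)/(3*pi); evaluating from 0 to 2: ∫_{0}^{2} (-3*u - 4) sin(3*pi*u) du = (10/(3*pi)) - (4/(3*pi)) = 2/pi.
Hence b_6 = 2/pi.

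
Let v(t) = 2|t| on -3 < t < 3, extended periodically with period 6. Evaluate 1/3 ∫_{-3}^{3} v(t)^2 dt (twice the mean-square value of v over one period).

1/3 ∫_{-3}^{3} v(t)^2 dt = 1/3 · (72) = 24.

24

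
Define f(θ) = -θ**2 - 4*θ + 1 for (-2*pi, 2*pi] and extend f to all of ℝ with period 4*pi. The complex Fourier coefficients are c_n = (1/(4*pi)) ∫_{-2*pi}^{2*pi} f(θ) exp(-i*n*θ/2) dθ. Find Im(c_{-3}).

Since f is real-valued, Im(c_{-3}) = -(1/(4*pi)) ∫_{-2*pi}^{2*pi} f(θ) sin(-3*θ/2) dθ = b_{3}/2.
Integrating by parts twice (tabular method), an antiderivative of (-θ**2 - 4*θ + 1) sin(-3*θ/2) is -2*θ**2*cos(3*θ/2)/3 + 8*θ*sin(3*θ/2)/9 - 8*θ*cos(3*θ/2)/3 + 16*sin(3*θ/2)/9 + 34*cos(3*θ/2)/27; evaluating from -2*pi to 2*pi: ∫_{-2*pi}^{2*pi} (-θ**2 - 4*θ + 1) sin(-3*θ/2) dθ = (-34/27 + 16*pi/3 + 8*pi**2/3) - (-16*pi/3 - 34/27 + 8*pi**2/3) = 32*pi/3.
Hence Im(c_{-3}) = (-1/(4*pi))·(32*pi/3) = -8/3.

-8/3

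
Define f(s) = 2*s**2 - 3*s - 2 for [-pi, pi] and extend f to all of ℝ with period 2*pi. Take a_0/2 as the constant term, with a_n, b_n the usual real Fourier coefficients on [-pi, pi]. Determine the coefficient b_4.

b_4 = 1/pi ∫_{-pi}^{pi} f(s) sin(4*s) ds.
Integrating by parts twice (tabular method), an antiderivative of (2*s**2 - 3*s - 2) sin(4*s) is -s**2*cos(4*s)/2 + s*sin(4*s)/4 + 3*s*cos(4*s)/4 - 3*sin(4*s)/16 + 9*cos(4*s)/16; evaluating from -pi to pi: ∫_{-pi}^{pi} (2*s**2 - 3*s - 2) sin(4*s) ds = (-pi**2/2 + 9/16 + 3*pi/4) - (-pi**2/2 - 3*pi/4 + 9/16) = 3*pi/2.
Hence b_4 = (1/pi)·(3*pi/2) = 3/2.

3/2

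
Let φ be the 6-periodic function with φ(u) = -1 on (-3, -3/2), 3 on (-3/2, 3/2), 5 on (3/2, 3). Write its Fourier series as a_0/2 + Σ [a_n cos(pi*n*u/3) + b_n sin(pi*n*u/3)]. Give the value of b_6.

-2/pi

b_6 = 1/3 ∫_{-3}^{3} φ(u) sin(2*pi*u) du.
Split the integral at the breakpoints.
Directly, an antiderivative of (-1) sin(2*pi*u) is cos(2*pi*u)/(2*pi); evaluating from -3 to -3/2: ∫_{-3}^{-3/2} (-1) sin(2*pi*u) du = (-1/(2*pi)) - (1/(2*pi)) = -1/pi.
Directly, an antiderivative of (3) sin(2*pi*u) is -3*cos(2*pi*u)/(2*pi); evaluating from -3/2 to 3/2: ∫_{-3/2}^{3/2} (3) sin(2*pi*u) du = (3/(2*pi)) - (3/(2*pi)) = 0.
Directly, an antiderivative of (5) sin(2*pi*u) is -5*cos(2*pi*u)/(2*pi); evaluating from 3/2 to 3: ∫_{3/2}^{3} (5) sin(2*pi*u) du = (-5/(2*pi)) - (5/(2*pi)) = -5/pi.
Summing the pieces and multiplying by (1/3) gives b_6 = -2/pi.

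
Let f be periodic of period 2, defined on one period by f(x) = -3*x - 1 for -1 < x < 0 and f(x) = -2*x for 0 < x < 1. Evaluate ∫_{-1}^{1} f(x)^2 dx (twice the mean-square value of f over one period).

7/3

∫_{-1}^{1} f(x)^2 dx = 7/3.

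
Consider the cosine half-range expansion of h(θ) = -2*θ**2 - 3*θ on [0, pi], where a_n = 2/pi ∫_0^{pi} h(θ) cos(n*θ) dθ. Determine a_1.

a_1 = 2/pi ∫_0^{pi} (-2*θ**2 - 3*θ) cos(θ) dθ.
Integrating by parts twice (tabular method), an antiderivative of (-2*θ**2 - 3*θ) cos(θ) is -2*θ**2*sin(θ) - 3*θ*sin(θ) - 4*θ*cos(θ) + 4*sin(θ) - 3*cos(θ); evaluating from 0 to pi: ∫_{0}^{pi} (-2*θ**2 - 3*θ) cos(θ) dθ = (3 + 4*pi) - (-3) = 6 + 4*pi.
Hence a_1 = (2/pi)·(6 + 4*pi) = 12/pi + 8.

12/pi + 8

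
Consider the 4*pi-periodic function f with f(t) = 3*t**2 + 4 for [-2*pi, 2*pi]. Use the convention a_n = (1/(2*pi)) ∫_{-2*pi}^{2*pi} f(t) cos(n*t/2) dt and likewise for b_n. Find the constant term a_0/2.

a_0 = (1/(2*pi)) ∫_{-2*pi}^{2*pi} f(t) dt = (1/(2*pi)) · (16*pi*(1 + pi**2)) = 8 + 8*pi**2.
So the constant term a_0/2 = 4 + 4*pi**2.

4 + 4*pi**2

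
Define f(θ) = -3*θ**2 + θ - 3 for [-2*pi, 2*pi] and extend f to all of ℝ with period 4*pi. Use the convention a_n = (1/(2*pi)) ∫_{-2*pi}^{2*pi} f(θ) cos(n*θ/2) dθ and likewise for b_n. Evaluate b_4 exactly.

b_4 = (1/(2*pi)) ∫_{-2*pi}^{2*pi} f(θ) sin(2*θ) dθ.
Integrating by parts twice (tabular method), an antiderivative of (-3*θ**2 + θ - 3) sin(2*θ) is 3*θ**2*cos(2*θ)/2 - 3*θ*sin(2*θ)/2 - θ*cos(2*θ)/2 + sin(2*θ)/4 + 3*cos(2*θ)/4; evaluating from -2*pi to 2*pi: ∫_{-2*pi}^{2*pi} (-3*θ**2 + θ - 3) sin(2*θ) dθ = (-pi + 3/4 + 6*pi**2) - (3/4 + pi + 6*pi**2) = -2*pi.
Hence b_4 = (1/(2*pi))·(-2*pi) = -1.

-1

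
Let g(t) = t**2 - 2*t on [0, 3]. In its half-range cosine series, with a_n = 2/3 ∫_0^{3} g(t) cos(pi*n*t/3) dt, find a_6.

a_6 = 2/3 ∫_0^{3} (t**2 - 2*t) cos(2*pi*t) dt.
Integrating by parts twice (tabular method), an antiderivative of (t**2 - 2*t) cos(2*pi*t) is t**2*sin(2*pi*t)/(2*pi) - t*sin(2*pi*t)/pi + t*cos(2*pi*t)/(2*pi**2) - sin(2*pi*t)/(4*pi**3) - cos(2*pi*t)/(2*pi**2); evaluating from 0 to 3: ∫_{0}^{3} (t**2 - 2*t) cos(2*pi*t) dt = (pi**(-2)) - (-1/(2*pi**2)) = 3/(2*pi**2).
Hence a_6 = (2/3)·(3/(2*pi**2)) = pi**(-2).

pi**(-2)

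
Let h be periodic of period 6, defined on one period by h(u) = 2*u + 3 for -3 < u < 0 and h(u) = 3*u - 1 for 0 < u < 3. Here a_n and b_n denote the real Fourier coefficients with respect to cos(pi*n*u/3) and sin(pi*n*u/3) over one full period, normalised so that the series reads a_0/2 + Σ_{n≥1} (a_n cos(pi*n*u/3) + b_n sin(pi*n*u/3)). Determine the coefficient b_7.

b_7 = 1/3 ∫_{-3}^{3} h(u) sin(7*pi*u/3) du.
Split the integral at the breakpoints.
Integrating by parts (boundary term plus one more integral), an antiderivative of (2*u + 3) sin(7*pi*u/3) is -6*u*cos(7*pi*u/3)/(7*pi) + 18*sin(7*pi*u/3)/(49*pi**2) - 9*cos(7*pi*u/3)/(7*pi); evaluating from -3 to 0: ∫_{-3}^{0} (2*u + 3) sin(7*pi*u/3) du = (-9/(7*pi)) - (-9/(7*pi)) = 0.
Integrating by parts (boundary term plus one more integral), an antiderivative of (3*u - 1) sin(7*pi*u/3) is -9*u*cos(7*pi*u/3)/(7*pi) + 27*sin(7*pi*u/3)/(49*pi**2) + 3*cos(7*pi*u/3)/(7*pi); evaluating from 0 to 3: ∫_{0}^{3} (3*u - 1) sin(7*pi*u/3) du = (24/(7*pi)) - (3/(7*pi)) = 3/pi.
Summing the pieces and multiplying by (1/3) gives b_7 = 1/pi.

1/pi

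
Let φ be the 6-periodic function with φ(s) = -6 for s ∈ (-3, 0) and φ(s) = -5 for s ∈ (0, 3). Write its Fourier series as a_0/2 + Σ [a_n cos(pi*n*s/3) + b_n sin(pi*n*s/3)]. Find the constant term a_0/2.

a_0 = 1/3 ∫_{-3}^{3} φ(s) ds = 1/3 · (-33) = -11.
So the constant term a_0/2 = -11/2.

-11/2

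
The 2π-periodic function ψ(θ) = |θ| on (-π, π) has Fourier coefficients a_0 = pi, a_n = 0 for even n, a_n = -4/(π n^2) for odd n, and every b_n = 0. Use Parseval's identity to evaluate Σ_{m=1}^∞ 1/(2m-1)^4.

pi**4/96

Parseval: a_0^2/2 + Σ a_n^2 = (1/π) ∫_{-π}^{π} ψ(θ)^2 dθ = 2*pi**2/3.
Subtract a_0^2/2 = pi**2/2: Σ a_n^2 = pi**2/6.
Only odd n contribute, with a_n^2 = 16/(π^2 n^4), so Σ_{m≥1} 1/(2m-1)^4 = π^2·(pi**2/6)/16 = pi**4/96.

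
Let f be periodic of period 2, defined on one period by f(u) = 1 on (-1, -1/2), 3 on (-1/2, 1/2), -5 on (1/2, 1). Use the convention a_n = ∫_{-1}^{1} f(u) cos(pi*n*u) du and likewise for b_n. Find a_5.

a_5 = ∫_{-1}^{1} f(u) cos(5*pi*u) du.
Split the integral at the breakpoints.
Directly, an antiderivative of (1) cos(5*pi*u) is sin(5*pi*u)/(5*pi); evaluating from -1 to -1/2: ∫_{-1}^{-1/2} (1) cos(5*pi*u) du = (-1/(5*pi)) - (0) = -1/(5*pi).
Directly, an antiderivative of (3) cos(5*pi*u) is 3*sin(5*pi*u)/(5*pi); evaluating from -1/2 to 1/2: ∫_{-1/2}^{1/2} (3) cos(5*pi*u) du = (3/(5*pi)) - (-3/(5*pi)) = 6/(5*pi).
Directly, an antiderivative of (-5) cos(5*pi*u) is -sin(5*pi*u)/pi; evaluating from 1/2 to 1: ∫_{1/2}^{1} (-5) cos(5*pi*u) du = (0) - (-1/pi) = 1/pi.
Summing the pieces gives a_5 = 2/pi.

2/pi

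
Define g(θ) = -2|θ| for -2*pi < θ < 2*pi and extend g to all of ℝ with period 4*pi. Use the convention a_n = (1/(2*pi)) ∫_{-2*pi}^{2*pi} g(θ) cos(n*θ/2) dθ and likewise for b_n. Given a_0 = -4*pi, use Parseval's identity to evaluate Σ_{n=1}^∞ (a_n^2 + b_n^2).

Parseval: a_0^2/2 + Σ_{n≥1} (a_n^2+b_n^2) = (1/(2*pi)) ∫_{-2*pi}^{2*pi} g(θ)^2 dθ = 32*pi**2/3.
Subtract a_0^2/2 = 8*pi**2: Σ (a_n^2+b_n^2) = 8*pi**2/3.

8*pi**2/3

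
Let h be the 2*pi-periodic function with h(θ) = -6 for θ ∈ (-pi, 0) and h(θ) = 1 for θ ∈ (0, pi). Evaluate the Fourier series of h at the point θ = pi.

At θ = pi the one-sided limits are h(pi^-) = 1 and h(pi^+) = -6.
By Dirichlet's theorem the series converges to their average, [(1) + (-6)]/2 = -5/2.

-5/2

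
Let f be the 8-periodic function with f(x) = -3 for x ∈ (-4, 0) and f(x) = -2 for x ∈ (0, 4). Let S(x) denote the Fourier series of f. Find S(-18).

x = -18 differs from x = -2 by -2 full period(s), and the series is 8-periodic.
f is continuous at x = -2 with value -3, so the series converges to -3 there.

-3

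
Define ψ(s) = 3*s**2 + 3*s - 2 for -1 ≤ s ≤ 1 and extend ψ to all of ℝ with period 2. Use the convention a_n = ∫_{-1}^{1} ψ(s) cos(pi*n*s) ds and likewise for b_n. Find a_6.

a_6 = ∫_{-1}^{1} ψ(s) cos(6*pi*s) ds.
Integrating by parts twice (tabular method), an antiderivative of (3*s**2 + 3*s - 2) cos(6*pi*s) is s**2*sin(6*pi*s)/(2*pi) + s*sin(6*pi*s)/(2*pi) + s*cos(6*pi*s)/(6*pi**2) - sin(6*pi*s)/(3*pi) - sin(6*pi*s)/(36*pi**3) + cos(6*pi*s)/(12*pi**2); evaluating from -1 to 1: ∫_{-1}^{1} (3*s**2 + 3*s - 2) cos(6*pi*s) ds = (1/(4*pi**2)) - (-1/(12*pi**2)) = 1/(3*pi**2).
Hence a_6 = 1/(3*pi**2).

1/(3*pi**2)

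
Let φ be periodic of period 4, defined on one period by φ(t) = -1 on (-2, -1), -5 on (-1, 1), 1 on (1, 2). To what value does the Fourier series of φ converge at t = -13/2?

1

t = -13/2 differs from t = 3/2 by -2 full period(s), and the series is 4-periodic.
φ is continuous at t = 3/2 with value 1, so the series converges to 1 there.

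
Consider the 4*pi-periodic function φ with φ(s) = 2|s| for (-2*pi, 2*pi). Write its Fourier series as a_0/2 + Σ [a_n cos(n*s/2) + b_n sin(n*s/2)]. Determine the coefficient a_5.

a_5 = (1/(2*pi)) ∫_{-2*pi}^{2*pi} φ(s) cos(5*s/2) ds.
φ is even and cos(5*s/2) is even, so the integrand is even and a_5 = 1/pi ∫_0^{2*pi} φ(s) cos(5*s/2) ds.
Integrating by parts (boundary term plus one more integral), an antiderivative of (2*s) cos(5*s/2) is 4*s*sin(5*s/2)/5 + 8*cos(5*s/2)/25; evaluating from 0 to 2*pi: ∫_{0}^{2*pi} (2*s) cos(5*s/2) ds = (-8/25) - (8/25) = -16/25.
Hence a_5 = (1/pi)·(-16/25) = -16/(25*pi).

-16/(25*pi)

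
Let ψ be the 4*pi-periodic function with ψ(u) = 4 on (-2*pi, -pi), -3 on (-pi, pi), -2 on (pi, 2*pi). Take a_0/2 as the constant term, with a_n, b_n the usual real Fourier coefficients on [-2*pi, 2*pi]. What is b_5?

-6/(5*pi)

b_5 = (1/(2*pi)) ∫_{-2*pi}^{2*pi} ψ(u) sin(5*u/2) du.
Split the integral at the breakpoints.
Directly, an antiderivative of (4) sin(5*u/2) is -8*cos(5*u/2)/5; evaluating from -2*pi to -pi: ∫_{-2*pi}^{-pi} (4) sin(5*u/2) du = (0) - (8/5) = -8/5.
Directly, an antiderivative of (-3) sin(5*u/2) is 6*cos(5*u/2)/5; evaluating from -pi to pi: ∫_{-pi}^{pi} (-3) sin(5*u/2) du = (0) - (0) = 0.
Directly, an antiderivative of (-2) sin(5*u/2) is 4*cos(5*u/2)/5; evaluating from pi to 2*pi: ∫_{pi}^{2*pi} (-2) sin(5*u/2) du = (-4/5) - (0) = -4/5.
Summing the pieces and multiplying by (1/(2*pi)) gives b_5 = -6/(5*pi).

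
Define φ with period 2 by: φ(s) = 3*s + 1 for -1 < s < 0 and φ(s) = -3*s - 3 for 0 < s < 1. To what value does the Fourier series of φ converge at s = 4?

s = 4 differs from s = 0 by 2 full period(s), and the series is 2-periodic.
At s = 0 the one-sided limits are φ(0^-) = 1 and φ(0^+) = -3.
By Dirichlet's theorem the series converges to their average, [(1) + (-3)]/2 = -1.

-1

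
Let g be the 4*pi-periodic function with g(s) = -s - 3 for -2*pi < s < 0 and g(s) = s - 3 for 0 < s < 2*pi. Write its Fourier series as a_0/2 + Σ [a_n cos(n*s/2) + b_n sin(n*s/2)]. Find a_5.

-8/(25*pi)

a_5 = (1/(2*pi)) ∫_{-2*pi}^{2*pi} g(s) cos(5*s/2) ds.
g is even and cos(5*s/2) is even, so the integrand is even and a_5 = 1/pi ∫_0^{2*pi} g(s) cos(5*s/2) ds.
Integrating by parts (boundary term plus one more integral), an antiderivative of (s - 3) cos(5*s/2) is 2*s*sin(5*s/2)/5 - 6*sin(5*s/2)/5 + 4*cos(5*s/2)/25; evaluating from 0 to 2*pi: ∫_{0}^{2*pi} (s - 3) cos(5*s/2) ds = (-4/25) - (4/25) = -8/25.
Hence a_5 = (1/pi)·(-8/25) = -8/(25*pi).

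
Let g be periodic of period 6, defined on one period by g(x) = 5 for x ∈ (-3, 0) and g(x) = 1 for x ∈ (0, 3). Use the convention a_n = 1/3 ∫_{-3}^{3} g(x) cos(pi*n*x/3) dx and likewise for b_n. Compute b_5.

-8/(5*pi)

b_5 = 1/3 ∫_{-3}^{3} g(x) sin(5*pi*x/3) dx.
Split the integral at the breakpoints.
Directly, an antiderivative of (5) sin(5*pi*x/3) is -3*cos(5*pi*x/3)/pi; evaluating from -3 to 0: ∫_{-3}^{0} (5) sin(5*pi*x/3) dx = (-3/pi) - (3/pi) = -6/pi.
Directly, an antiderivative of (1) sin(5*pi*x/3) is -3*cos(5*pi*x/3)/(5*pi); evaluating from 0 to 3: ∫_{0}^{3} (1) sin(5*pi*x/3) dx = (3/(5*pi)) - (-3/(5*pi)) = 6/(5*pi).
Summing the pieces and multiplying by (1/3) gives b_5 = -8/(5*pi).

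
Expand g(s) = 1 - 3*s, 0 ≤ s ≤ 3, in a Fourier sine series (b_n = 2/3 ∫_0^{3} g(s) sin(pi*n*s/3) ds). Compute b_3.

b_3 = 2/3 ∫_0^{3} (1 - 3*s) sin(pi*s) ds.
Integrating by parts (boundary term plus one more integral), an antiderivative of (1 - 3*s) sin(pi*s) is 3*s*cos(pi*s)/pi - 3*sin(pi*s)/pi**2 - cos(pi*s)/pi; evaluating from 0 to 3: ∫_{0}^{3} (1 - 3*s) sin(pi*s) ds = (-8/pi) - (-1/pi) = -7/pi.
Hence b_3 = (2/3)·(-7/pi) = -14/(3*pi).

-14/(3*pi)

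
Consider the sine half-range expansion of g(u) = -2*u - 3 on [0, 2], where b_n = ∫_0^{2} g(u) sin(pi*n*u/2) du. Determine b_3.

-20/(3*pi)

b_3 = ∫_0^{2} (-2*u - 3) sin(3*pi*u/2) du.
Integrating by parts (boundary term plus one more integral), an antiderivative of (-2*u - 3) sin(3*pi*u/2) is 4*u*cos(3*pi*u/2)/(3*pi) - 8*sin(3*pi*u/2)/(9*pi**2) + 2*cos(3*pi*u/2)/pi; evaluating from 0 to 2: ∫_{0}^{2} (-2*u - 3) sin(3*pi*u/2) du = (-14/(3*pi)) - (2/pi) = -20/(3*pi).
Hence b_3 = -20/(3*pi).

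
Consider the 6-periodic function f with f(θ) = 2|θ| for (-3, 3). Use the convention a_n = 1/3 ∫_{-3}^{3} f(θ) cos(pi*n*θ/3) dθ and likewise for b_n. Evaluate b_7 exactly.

b_7 = 1/3 ∫_{-3}^{3} f(θ) sin(7*pi*θ/3) dθ.
f is even and sin(7*pi*θ/3) is odd, so the integrand is odd over a symmetric interval and the integral vanishes.

0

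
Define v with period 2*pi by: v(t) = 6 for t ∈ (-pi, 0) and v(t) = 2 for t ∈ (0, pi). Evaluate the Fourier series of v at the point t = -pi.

4

t = -pi differs from t = pi by -1 full period(s), and the series is 2*pi-periodic.
At t = pi the one-sided limits are v(pi^-) = 2 and v(pi^+) = 6.
By Dirichlet's theorem the series converges to their average, [(2) + (6)]/2 = 4.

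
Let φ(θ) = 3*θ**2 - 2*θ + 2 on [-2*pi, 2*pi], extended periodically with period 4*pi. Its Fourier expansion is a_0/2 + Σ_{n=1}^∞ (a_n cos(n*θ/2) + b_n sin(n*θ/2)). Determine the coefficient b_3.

b_3 = (1/(2*pi)) ∫_{-2*pi}^{2*pi} φ(θ) sin(3*θ/2) dθ.
Integrating by parts twice (tabular method), an antiderivative of (3*θ**2 - 2*θ + 2) sin(3*θ/2) is -2*θ**2*cos(3*θ/2) + 8*θ*sin(3*θ/2)/3 + 4*θ*cos(3*θ/2)/3 - 8*sin(3*θ/2)/9 + 4*cos(3*θ/2)/9; evaluating from -2*pi to 2*pi: ∫_{-2*pi}^{2*pi} (3*θ**2 - 2*θ + 2) sin(3*θ/2) dθ = (-8*pi/3 - 4/9 + 8*pi**2) - (-4/9 + 8*pi/3 + 8*pi**2) = -16*pi/3.
Hence b_3 = (1/(2*pi))·(-16*pi/3) = -8/3.

-8/3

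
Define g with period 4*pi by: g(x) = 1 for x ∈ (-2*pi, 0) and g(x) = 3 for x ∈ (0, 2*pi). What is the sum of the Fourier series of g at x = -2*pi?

2

At x = -2*pi the one-sided limits are g(-2*pi^-) = 3 and g(-2*pi^+) = 1.
By Dirichlet's theorem the series converges to their average, [(3) + (1)]/2 = 2.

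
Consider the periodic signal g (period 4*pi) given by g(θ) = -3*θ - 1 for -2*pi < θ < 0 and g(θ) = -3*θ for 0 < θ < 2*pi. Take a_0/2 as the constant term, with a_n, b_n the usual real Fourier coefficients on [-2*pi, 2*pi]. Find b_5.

2*(1 - 6*pi)/(5*pi)

b_5 = (1/(2*pi)) ∫_{-2*pi}^{2*pi} g(θ) sin(5*θ/2) dθ.
Split the integral at the breakpoints.
Integrating by parts (boundary term plus one more integral), an antiderivative of (-3*θ - 1) sin(5*θ/2) is 6*θ*cos(5*θ/2)/5 - 12*sin(5*θ/2)/25 + 2*cos(5*θ/2)/5; evaluating from -2*pi to 0: ∫_{-2*pi}^{0} (-3*θ - 1) sin(5*θ/2) dθ = (2/5) - (-2/5 + 12*pi/5) = 4/5 - 12*pi/5.
Integrating by parts (boundary term plus one more integral), an antiderivative of (-3*θ) sin(5*θ/2) is 6*θ*cos(5*θ/2)/5 - 12*sin(5*θ/2)/25; evaluating from 0 to 2*pi: ∫_{0}^{2*pi} (-3*θ) sin(5*θ/2) dθ = (-12*pi/5) - (0) = -12*pi/5.
Summing the pieces and multiplying by (1/(2*pi)) gives b_5 = 2*(1 - 6*pi)/(5*pi).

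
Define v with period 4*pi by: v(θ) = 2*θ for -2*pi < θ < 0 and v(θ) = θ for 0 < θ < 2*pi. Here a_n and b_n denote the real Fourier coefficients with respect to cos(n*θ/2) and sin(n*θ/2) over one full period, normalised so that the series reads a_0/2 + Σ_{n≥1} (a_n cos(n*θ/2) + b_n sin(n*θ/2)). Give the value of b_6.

b_6 = (1/(2*pi)) ∫_{-2*pi}^{2*pi} v(θ) sin(3*θ) dθ.
Split the integral at the breakpoints.
Integrating by parts (boundary term plus one more integral), an antiderivative of (2*θ) sin(3*θ) is -2*θ*cos(3*θ)/3 + 2*sin(3*θ)/9; evaluating from -2*pi to 0: ∫_{-2*pi}^{0} (2*θ) sin(3*θ) dθ = (0) - (4*pi/3) = -4*pi/3.
Integrating by parts (boundary term plus one more integral), an antiderivative of (θ) sin(3*θ) is -θ*cos(3*θ)/3 + sin(3*θ)/9; evaluating from 0 to 2*pi: ∫_{0}^{2*pi} (θ) sin(3*θ) dθ = (-2*pi/3) - (0) = -2*pi/3.
Summing the pieces and multiplying by (1/(2*pi)) gives b_6 = -1.

-1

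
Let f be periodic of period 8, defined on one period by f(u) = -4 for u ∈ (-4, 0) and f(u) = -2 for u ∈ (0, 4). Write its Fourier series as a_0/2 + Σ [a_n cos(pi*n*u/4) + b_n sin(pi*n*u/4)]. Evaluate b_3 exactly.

b_3 = 1/4 ∫_{-4}^{4} f(u) sin(3*pi*u/4) du.
Split the integral at the breakpoints.
Directly, an antiderivative of (-4) sin(3*pi*u/4) is 16*cos(3*pi*u/4)/(3*pi); evaluating from -4 to 0: ∫_{-4}^{0} (-4) sin(3*pi*u/4) du = (16/(3*pi)) - (-16/(3*pi)) = 32/(3*pi).
Directly, an antiderivative of (-2) sin(3*pi*u/4) is 8*cos(3*pi*u/4)/(3*pi); evaluating from 0 to 4: ∫_{0}^{4} (-2) sin(3*pi*u/4) du = (-8/(3*pi)) - (8/(3*pi)) = -16/(3*pi).
Summing the pieces and multiplying by (1/4) gives b_3 = 4/(3*pi).

4/(3*pi)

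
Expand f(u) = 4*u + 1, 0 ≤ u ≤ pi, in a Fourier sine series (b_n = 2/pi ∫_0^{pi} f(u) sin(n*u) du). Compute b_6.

b_6 = 2/pi ∫_0^{pi} (4*u + 1) sin(6*u) du.
Integrating by parts (boundary term plus one more integral), an antiderivative of (4*u + 1) sin(6*u) is -2*u*cos(6*u)/3 + sin(6*u)/9 - cos(6*u)/6; evaluating from 0 to pi: ∫_{0}^{pi} (4*u + 1) sin(6*u) du = (-2*pi/3 - 1/6) - (-1/6) = -2*pi/3.
Hence b_6 = (2/pi)·(-2*pi/3) = -4/3.

-4/3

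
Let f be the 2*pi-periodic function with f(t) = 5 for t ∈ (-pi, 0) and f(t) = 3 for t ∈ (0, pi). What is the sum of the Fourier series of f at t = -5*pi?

4

t = -5*pi differs from t = -pi by -2 full period(s), and the series is 2*pi-periodic.
At t = -pi the one-sided limits are f(-pi^-) = 3 and f(-pi^+) = 5.
By Dirichlet's theorem the series converges to their average, [(3) + (5)]/2 = 4.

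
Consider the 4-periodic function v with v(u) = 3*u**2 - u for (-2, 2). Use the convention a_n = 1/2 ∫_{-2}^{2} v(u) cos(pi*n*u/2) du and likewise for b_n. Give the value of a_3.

a_3 = 1/2 ∫_{-2}^{2} v(u) cos(3*pi*u/2) du.
Integrating by parts twice (tabular method), an antiderivative of (3*u**2 - u) cos(3*pi*u/2) is 2*u**2*sin(3*pi*u/2)/pi - 2*u*sin(3*pi*u/2)/(3*pi) + 8*u*cos(3*pi*u/2)/(3*pi**2) - 16*sin(3*pi*u/2)/(9*pi**3) - 4*cos(3*pi*u/2)/(9*pi**2); evaluating from -2 to 2: ∫_{-2}^{2} (3*u**2 - u) cos(3*pi*u/2) du = (-44/(9*pi**2)) - (52/(9*pi**2)) = -32/(3*pi**2).
Hence a_3 = (1/2)·(-32/(3*pi**2)) = -16/(3*pi**2).

-16/(3*pi**2)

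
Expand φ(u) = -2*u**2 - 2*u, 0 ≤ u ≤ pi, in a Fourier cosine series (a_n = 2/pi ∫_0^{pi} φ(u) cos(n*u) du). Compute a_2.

-2

a_2 = 2/pi ∫_0^{pi} (-2*u**2 - 2*u) cos(2*u) du.
Integrating by parts twice (tabular method), an antiderivative of (-2*u**2 - 2*u) cos(2*u) is -u**2*sin(2*u) - u*sin(2*u) - u*cos(2*u) + sin(2*u)/2 - cos(2*u)/2; evaluating from 0 to pi: ∫_{0}^{pi} (-2*u**2 - 2*u) cos(2*u) du = (-pi - 1/2) - (-1/2) = -pi.
Hence a_2 = (2/pi)·(-pi) = -2.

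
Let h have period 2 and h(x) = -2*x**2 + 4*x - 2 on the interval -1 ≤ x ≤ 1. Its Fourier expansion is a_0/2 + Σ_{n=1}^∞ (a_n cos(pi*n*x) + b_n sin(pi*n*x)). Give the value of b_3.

8/(3*pi)

b_3 = ∫_{-1}^{1} h(x) sin(3*pi*x) dx.
Integrating by parts twice (tabular method), an antiderivative of (-2*x**2 + 4*x - 2) sin(3*pi*x) is 2*x**2*cos(3*pi*x)/(3*pi) - 4*x*sin(3*pi*x)/(9*pi**2) - 4*x*cos(3*pi*x)/(3*pi) + 4*sin(3*pi*x)/(9*pi**2) - 4*cos(3*pi*x)/(27*pi**3) + 2*cos(3*pi*x)/(3*pi); evaluating from -1 to 1: ∫_{-1}^{1} (-2*x**2 + 4*x - 2) sin(3*pi*x) dx = (4/(27*pi**3)) - (4*(1 - 18*pi**2)/(27*pi**3)) = 8/(3*pi).
Hence b_3 = 8/(3*pi).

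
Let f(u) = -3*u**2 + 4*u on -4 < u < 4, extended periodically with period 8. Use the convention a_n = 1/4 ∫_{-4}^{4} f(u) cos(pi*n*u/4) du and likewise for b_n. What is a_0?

a_0 = 1/4 ∫_{-4}^{4} f(u) du = 1/4 · (-128) = -32.

-32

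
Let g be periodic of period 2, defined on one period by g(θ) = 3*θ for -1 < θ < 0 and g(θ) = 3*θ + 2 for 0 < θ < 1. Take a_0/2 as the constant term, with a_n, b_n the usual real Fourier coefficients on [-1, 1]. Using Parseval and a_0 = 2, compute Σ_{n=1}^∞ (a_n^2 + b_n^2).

14

Parseval: a_0^2/2 + Σ_{n≥1} (a_n^2+b_n^2) = ∫_{-1}^{1} g(θ)^2 dθ = 16.
Subtract a_0^2/2 = 2: Σ (a_n^2+b_n^2) = 14.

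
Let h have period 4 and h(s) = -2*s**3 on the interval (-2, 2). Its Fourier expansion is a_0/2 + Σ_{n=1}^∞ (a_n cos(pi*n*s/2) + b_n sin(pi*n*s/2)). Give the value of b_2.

b_2 = 1/2 ∫_{-2}^{2} h(s) sin(pi*s) ds.
h is odd and sin(pi*s) is odd, so the integrand is even and b_2 = ∫_0^{2} h(s) sin(pi*s) ds.
Integrating by parts three times (tabular method), an antiderivative of (-2*s**3) sin(pi*s) is 2*s**3*cos(pi*s)/pi - 6*s**2*sin(pi*s)/pi**2 - 12*s*cos(pi*s)/pi**3 + 12*sin(pi*s)/pi**4; evaluating from 0 to 2: ∫_{0}^{2} (-2*s**3) sin(pi*s) ds = (-24/pi**3 + 16/pi) - (0) = -24/pi**3 + 16/pi.
Hence b_2 = -24/pi**3 + 16/pi.

-24/pi**3 + 16/pi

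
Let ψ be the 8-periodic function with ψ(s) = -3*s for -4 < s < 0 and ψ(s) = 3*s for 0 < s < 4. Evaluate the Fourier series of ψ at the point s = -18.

6

s = -18 differs from s = -2 by -2 full period(s), and the series is 8-periodic.
ψ is continuous at s = -2 with value 6, so the series converges to 6 there.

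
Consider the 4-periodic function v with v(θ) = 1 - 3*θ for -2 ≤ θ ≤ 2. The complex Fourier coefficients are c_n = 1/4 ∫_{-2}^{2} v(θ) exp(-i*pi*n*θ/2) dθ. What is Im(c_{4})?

-3/(2*pi)

Since v is real-valued, Im(c_{4}) = -1/4 ∫_{-2}^{2} v(θ) sin(2*pi*θ) dθ = -b_{4}/2.
Integrating by parts (boundary term plus one more integral), an antiderivative of (1 - 3*θ) sin(2*pi*θ) is 3*θ*cos(2*pi*θ)/(2*pi) - 3*sin(2*pi*θ)/(4*pi**2) - cos(2*pi*θ)/(2*pi); evaluating from -2 to 2: ∫_{-2}^{2} (1 - 3*θ) sin(2*pi*θ) dθ = (5/(2*pi)) - (-7/(2*pi)) = 6/pi.
Hence Im(c_{4}) = (-1/4)·(6/pi) = -3/(2*pi).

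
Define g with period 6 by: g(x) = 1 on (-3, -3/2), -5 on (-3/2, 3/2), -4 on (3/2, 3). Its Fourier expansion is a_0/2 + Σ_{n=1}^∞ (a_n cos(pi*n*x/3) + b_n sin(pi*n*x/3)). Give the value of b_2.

b_2 = 1/3 ∫_{-3}^{3} g(x) sin(2*pi*x/3) dx.
Split the integral at the breakpoints.
Directly, an antiderivative of (1) sin(2*pi*x/3) is -3*cos(2*pi*x/3)/(2*pi); evaluating from -3 to -3/2: ∫_{-3}^{-3/2} (1) sin(2*pi*x/3) dx = (3/(2*pi)) - (-3/(2*pi)) = 3/pi.
Directly, an antiderivative of (-5) sin(2*pi*x/3) is 15*cos(2*pi*x/3)/(2*pi); evaluating from -3/2 to 3/2: ∫_{-3/2}^{3/2} (-5) sin(2*pi*x/3) dx = (-15/(2*pi)) - (-15/(2*pi)) = 0.
Directly, an antiderivative of (-4) sin(2*pi*x/3) is 6*cos(2*pi*x/3)/pi; evaluating from 3/2 to 3: ∫_{3/2}^{3} (-4) sin(2*pi*x/3) dx = (6/pi) - (-6/pi) = 12/pi.
Summing the pieces and multiplying by (1/3) gives b_2 = 5/pi.

5/pi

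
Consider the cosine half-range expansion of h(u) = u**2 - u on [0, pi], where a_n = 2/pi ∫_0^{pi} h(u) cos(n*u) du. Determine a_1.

-4 + 4/pi

a_1 = 2/pi ∫_0^{pi} (u**2 - u) cos(u) du.
Integrating by parts twice (tabular method), an antiderivative of (u**2 - u) cos(u) is u**2*sin(u) - u*sin(u) + 2*u*cos(u) - 2*sin(u) - cos(u); evaluating from 0 to pi: ∫_{0}^{pi} (u**2 - u) cos(u) du = (1 - 2*pi) - (-1) = 2 - 2*pi.
Hence a_1 = (2/pi)·(2 - 2*pi) = -4 + 4/pi.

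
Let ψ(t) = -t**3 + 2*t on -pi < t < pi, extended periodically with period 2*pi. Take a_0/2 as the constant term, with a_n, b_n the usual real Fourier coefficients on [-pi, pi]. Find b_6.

-13/18 + pi**2/3

b_6 = 1/pi ∫_{-pi}^{pi} ψ(t) sin(6*t) dt.
ψ is odd and sin(6*t) is odd, so the integrand is even and b_6 = 2/pi ∫_0^{pi} ψ(t) sin(6*t) dt.
Integrating by parts three times (tabular method), an antiderivative of (-t**3 + 2*t) sin(6*t) is t**3*cos(6*t)/6 - t**2*sin(6*t)/12 - 13*t*cos(6*t)/36 + 13*sin(6*t)/216; evaluating from 0 to pi: ∫_{0}^{pi} (-t**3 + 2*t) sin(6*t) dt = (pi*(-13 + 6*pi**2)/36) - (0) = pi*(-13 + 6*pi**2)/36.
Hence b_6 = (2/pi)·(pi*(-13 + 6*pi**2)/36) = -13/18 + pi**2/3.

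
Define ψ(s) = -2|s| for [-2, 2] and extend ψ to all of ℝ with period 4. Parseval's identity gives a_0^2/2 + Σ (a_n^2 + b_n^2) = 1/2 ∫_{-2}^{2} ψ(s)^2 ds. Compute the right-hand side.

32/3

1/2 ∫_{-2}^{2} ψ(s)^2 ds = 1/2 · (64/3) = 32/3.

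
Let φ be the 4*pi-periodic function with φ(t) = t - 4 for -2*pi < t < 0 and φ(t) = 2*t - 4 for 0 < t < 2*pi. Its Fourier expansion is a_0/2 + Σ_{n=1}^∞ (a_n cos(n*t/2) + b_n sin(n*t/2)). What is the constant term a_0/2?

a_0 = (1/(2*pi)) ∫_{-2*pi}^{2*pi} φ(t) dt = (1/(2*pi)) · (2*pi*(-8 + pi)) = -8 + pi.
So the constant term a_0/2 = -4 + pi/2.

-4 + pi/2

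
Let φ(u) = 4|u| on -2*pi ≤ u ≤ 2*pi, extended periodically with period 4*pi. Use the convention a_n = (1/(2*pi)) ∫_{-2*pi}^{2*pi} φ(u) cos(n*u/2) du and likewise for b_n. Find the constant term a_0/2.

a_0 = (1/(2*pi)) ∫_{-2*pi}^{2*pi} φ(u) du = (1/(2*pi)) · (16*pi**2) = 8*pi.
So the constant term a_0/2 = 4*pi.

4*pi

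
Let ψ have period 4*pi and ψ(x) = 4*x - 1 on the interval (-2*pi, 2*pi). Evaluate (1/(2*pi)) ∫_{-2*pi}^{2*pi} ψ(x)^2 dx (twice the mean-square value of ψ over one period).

2 + 128*pi**2/3

(1/(2*pi)) ∫_{-2*pi}^{2*pi} ψ(x)^2 dx = (1/(2*pi)) · (4*pi + 256*pi**3/3) = 2 + 128*pi**2/3.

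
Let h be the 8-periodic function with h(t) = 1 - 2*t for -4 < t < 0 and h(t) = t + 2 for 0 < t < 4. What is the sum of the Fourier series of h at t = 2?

4

h is continuous at t = 2 with value 4, so the series converges to 4 there.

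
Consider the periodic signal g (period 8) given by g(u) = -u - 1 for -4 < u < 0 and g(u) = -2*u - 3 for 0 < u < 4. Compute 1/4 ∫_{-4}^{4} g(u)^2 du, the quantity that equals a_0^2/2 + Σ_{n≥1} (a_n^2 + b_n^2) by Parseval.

1/4 ∫_{-4}^{4} g(u)^2 du = 1/4 · (680/3) = 170/3.

170/3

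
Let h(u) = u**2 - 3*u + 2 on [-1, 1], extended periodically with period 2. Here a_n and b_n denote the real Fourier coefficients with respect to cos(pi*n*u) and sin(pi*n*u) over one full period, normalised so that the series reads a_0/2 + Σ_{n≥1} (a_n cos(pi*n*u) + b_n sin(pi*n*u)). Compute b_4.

3/(2*pi)

b_4 = ∫_{-1}^{1} h(u) sin(4*pi*u) du.
Integrating by parts twice (tabular method), an antiderivative of (u**2 - 3*u + 2) sin(4*pi*u) is -u**2*cos(4*pi*u)/(4*pi) + u*sin(4*pi*u)/(8*pi**2) + 3*u*cos(4*pi*u)/(4*pi) - 3*sin(4*pi*u)/(16*pi**2) - cos(4*pi*u)/(2*pi) + cos(4*pi*u)/(32*pi**3); evaluating from -1 to 1: ∫_{-1}^{1} (u**2 - 3*u + 2) sin(4*pi*u) du = (1/(32*pi**3)) - ((1 - 48*pi**2)/(32*pi**3)) = 3/(2*pi).
Hence b_4 = 3/(2*pi).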